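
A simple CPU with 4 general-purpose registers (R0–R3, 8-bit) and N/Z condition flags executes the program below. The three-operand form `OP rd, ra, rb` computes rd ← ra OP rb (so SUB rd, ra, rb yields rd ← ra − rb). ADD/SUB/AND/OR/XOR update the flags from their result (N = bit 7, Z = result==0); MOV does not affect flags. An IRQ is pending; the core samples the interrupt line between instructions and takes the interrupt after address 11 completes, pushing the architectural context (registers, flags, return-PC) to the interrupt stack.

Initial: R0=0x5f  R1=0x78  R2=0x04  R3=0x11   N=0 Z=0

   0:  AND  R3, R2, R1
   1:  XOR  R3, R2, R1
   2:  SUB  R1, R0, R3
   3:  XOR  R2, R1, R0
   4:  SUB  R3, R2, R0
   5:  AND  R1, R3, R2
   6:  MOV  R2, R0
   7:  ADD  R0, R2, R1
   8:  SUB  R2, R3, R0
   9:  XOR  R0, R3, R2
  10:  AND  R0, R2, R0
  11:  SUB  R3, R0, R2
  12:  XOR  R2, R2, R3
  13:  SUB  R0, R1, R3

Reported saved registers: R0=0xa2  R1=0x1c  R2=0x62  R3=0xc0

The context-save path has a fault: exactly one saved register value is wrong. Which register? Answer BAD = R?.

BAD = R2

after  0: R0=0x5f R1=0x78 R2=0x04 R3=0x00  N=0 Z=1
after  1: R0=0x5f R1=0x78 R2=0x04 R3=0x7c  N=0 Z=0
after  2: R0=0x5f R1=0xe3 R2=0x04 R3=0x7c  N=1 Z=0
after  3: R0=0x5f R1=0xe3 R2=0xbc R3=0x7c  N=1 Z=0
after  4: R0=0x5f R1=0xe3 R2=0xbc R3=0x5d  N=0 Z=0
after  5: R0=0x5f R1=0x1c R2=0xbc R3=0x5d  N=0 Z=0
after  6: R0=0x5f R1=0x1c R2=0x5f R3=0x5d  N=0 Z=0
after  7: R0=0x7b R1=0x1c R2=0x5f R3=0x5d  N=0 Z=0
after  8: R0=0x7b R1=0x1c R2=0xe2 R3=0x5d  N=1 Z=0
after  9: R0=0xbf R1=0x1c R2=0xe2 R3=0x5d  N=1 Z=0
after 10: R0=0xa2 R1=0x1c R2=0xe2 R3=0x5d  N=1 Z=0
after 11: R0=0xa2 R1=0x1c R2=0xe2 R3=0xc0  N=1 Z=0
-- IRQ taken; context saved, return-PC = 12 --
mismatch: R2: reported 0x62 vs actual 0xe2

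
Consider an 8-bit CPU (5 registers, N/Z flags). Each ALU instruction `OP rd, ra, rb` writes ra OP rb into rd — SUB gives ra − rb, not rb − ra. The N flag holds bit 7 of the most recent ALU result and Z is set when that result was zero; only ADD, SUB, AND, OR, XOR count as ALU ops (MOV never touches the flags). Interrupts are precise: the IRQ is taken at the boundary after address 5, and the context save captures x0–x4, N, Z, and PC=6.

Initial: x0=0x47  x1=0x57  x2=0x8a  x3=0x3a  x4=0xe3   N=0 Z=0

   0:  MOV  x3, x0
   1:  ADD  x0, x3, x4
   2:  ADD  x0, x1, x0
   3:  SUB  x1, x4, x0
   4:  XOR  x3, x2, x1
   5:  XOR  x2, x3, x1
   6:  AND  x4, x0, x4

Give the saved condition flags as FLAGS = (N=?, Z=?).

after  0: x0=0x47 x1=0x57 x2=0x8a x3=0x47 x4=0xe3  N=0 Z=0
after  1: x0=0x2a x1=0x57 x2=0x8a x3=0x47 x4=0xe3  N=0 Z=0
after  2: x0=0x81 x1=0x57 x2=0x8a x3=0x47 x4=0xe3  N=1 Z=0
after  3: x0=0x81 x1=0x62 x2=0x8a x3=0x47 x4=0xe3  N=0 Z=0
after  4: x0=0x81 x1=0x62 x2=0x8a x3=0xe8 x4=0xe3  N=1 Z=0
after  5: x0=0x81 x1=0x62 x2=0x8a x3=0xe8 x4=0xe3  N=1 Z=0
-- IRQ taken; context saved, return-PC = 6 --

FLAGS = (N=1, Z=0)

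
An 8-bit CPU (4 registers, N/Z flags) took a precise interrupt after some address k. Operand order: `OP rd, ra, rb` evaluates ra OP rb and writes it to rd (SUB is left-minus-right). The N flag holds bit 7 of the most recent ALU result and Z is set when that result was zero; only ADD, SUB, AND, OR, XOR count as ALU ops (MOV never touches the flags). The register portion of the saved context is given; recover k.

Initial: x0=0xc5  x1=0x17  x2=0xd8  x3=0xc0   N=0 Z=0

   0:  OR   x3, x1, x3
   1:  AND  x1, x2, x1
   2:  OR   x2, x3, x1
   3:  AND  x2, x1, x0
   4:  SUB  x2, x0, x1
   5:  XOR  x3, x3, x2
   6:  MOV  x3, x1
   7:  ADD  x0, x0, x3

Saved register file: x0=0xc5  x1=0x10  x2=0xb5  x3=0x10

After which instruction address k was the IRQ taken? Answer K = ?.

after  0: x0=0xc5 x1=0x17 x2=0xd8 x3=0xd7  N=1 Z=0
after  1: x0=0xc5 x1=0x10 x2=0xd8 x3=0xd7  N=0 Z=0
after  2: x0=0xc5 x1=0x10 x2=0xd7 x3=0xd7  N=1 Z=0
after  3: x0=0xc5 x1=0x10 x2=0x00 x3=0xd7  N=0 Z=1
after  4: x0=0xc5 x1=0x10 x2=0xb5 x3=0xd7  N=1 Z=0
after  5: x0=0xc5 x1=0x10 x2=0xb5 x3=0x62  N=0 Z=0
after  6: x0=0xc5 x1=0x10 x2=0xb5 x3=0x10  N=0 Z=0
-- IRQ taken; context saved, return-PC = 7 --

K = 6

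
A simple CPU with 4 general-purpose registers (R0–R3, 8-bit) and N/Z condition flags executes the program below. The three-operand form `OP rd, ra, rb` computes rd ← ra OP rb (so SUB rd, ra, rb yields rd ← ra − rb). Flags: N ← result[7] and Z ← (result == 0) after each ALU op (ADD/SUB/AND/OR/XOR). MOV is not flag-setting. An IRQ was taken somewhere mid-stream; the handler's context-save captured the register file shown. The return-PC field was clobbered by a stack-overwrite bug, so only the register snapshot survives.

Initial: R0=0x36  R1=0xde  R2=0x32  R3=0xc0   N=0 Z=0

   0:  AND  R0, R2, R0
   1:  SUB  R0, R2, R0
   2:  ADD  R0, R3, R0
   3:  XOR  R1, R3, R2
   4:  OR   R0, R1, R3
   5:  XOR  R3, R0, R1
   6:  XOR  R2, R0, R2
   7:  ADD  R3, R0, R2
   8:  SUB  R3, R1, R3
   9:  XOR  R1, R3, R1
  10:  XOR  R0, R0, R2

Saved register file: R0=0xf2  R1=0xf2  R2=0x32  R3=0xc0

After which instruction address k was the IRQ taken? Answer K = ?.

after  0: R0=0x32 R1=0xde R2=0x32 R3=0xc0  N=0 Z=0
after  1: R0=0x00 R1=0xde R2=0x32 R3=0xc0  N=0 Z=1
after  2: R0=0xc0 R1=0xde R2=0x32 R3=0xc0  N=1 Z=0
after  3: R0=0xc0 R1=0xf2 R2=0x32 R3=0xc0  N=1 Z=0
after  4: R0=0xf2 R1=0xf2 R2=0x32 R3=0xc0  N=1 Z=0
-- IRQ taken; context saved, return-PC = 5 --

K = 4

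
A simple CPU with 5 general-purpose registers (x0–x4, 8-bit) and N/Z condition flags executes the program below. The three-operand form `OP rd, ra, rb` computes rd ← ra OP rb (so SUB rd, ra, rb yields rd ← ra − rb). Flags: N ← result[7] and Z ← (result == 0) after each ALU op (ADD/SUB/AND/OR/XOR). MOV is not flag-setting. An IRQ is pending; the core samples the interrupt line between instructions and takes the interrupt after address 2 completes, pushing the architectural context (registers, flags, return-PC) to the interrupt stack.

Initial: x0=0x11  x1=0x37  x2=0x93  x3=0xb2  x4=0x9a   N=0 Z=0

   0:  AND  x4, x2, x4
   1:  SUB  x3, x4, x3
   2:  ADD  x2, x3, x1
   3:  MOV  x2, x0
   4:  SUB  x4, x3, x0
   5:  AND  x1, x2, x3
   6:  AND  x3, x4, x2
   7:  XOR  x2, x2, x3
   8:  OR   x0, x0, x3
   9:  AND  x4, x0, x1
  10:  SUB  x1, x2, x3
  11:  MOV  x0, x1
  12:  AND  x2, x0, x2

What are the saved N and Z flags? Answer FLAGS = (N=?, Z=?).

FLAGS = (N=0, Z=0)

after  0: x0=0x11 x1=0x37 x2=0x93 x3=0xb2 x4=0x92  N=1 Z=0
after  1: x0=0x11 x1=0x37 x2=0x93 x3=0xe0 x4=0x92  N=1 Z=0
after  2: x0=0x11 x1=0x37 x2=0x17 x3=0xe0 x4=0x92  N=0 Z=0
-- IRQ taken; context saved, return-PC = 3 --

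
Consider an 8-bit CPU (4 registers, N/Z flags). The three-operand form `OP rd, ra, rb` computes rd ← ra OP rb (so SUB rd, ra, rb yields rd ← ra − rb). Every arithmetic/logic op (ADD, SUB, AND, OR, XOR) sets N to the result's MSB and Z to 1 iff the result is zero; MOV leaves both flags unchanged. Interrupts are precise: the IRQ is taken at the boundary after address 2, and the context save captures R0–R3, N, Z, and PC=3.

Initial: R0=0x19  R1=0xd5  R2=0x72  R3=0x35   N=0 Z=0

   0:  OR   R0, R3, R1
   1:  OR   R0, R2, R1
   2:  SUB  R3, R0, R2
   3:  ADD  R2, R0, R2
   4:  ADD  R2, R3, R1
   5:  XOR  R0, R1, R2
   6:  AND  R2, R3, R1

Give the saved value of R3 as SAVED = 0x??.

SAVED = 0x85

after  0: R0=0xf5 R1=0xd5 R2=0x72 R3=0x35  N=1 Z=0
after  1: R0=0xf7 R1=0xd5 R2=0x72 R3=0x35  N=1 Z=0
after  2: R0=0xf7 R1=0xd5 R2=0x72 R3=0x85  N=1 Z=0
-- IRQ taken; context saved, return-PC = 3 --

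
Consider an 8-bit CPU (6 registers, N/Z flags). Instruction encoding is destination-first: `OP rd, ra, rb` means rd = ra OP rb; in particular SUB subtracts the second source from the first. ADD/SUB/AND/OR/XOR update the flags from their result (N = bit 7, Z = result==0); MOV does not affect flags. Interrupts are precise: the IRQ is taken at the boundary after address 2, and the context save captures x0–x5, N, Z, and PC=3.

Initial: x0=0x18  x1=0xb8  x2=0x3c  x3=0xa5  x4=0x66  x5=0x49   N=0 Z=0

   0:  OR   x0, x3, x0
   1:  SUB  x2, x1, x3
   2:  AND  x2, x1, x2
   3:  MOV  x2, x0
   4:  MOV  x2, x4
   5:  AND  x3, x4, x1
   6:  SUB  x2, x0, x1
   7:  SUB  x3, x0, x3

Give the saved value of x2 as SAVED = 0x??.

SAVED = 0x10

after  0: x0=0xbd x1=0xb8 x2=0x3c x3=0xa5 x4=0x66 x5=0x49  N=1 Z=0
after  1: x0=0xbd x1=0xb8 x2=0x13 x3=0xa5 x4=0x66 x5=0x49  N=0 Z=0
after  2: x0=0xbd x1=0xb8 x2=0x10 x3=0xa5 x4=0x66 x5=0x49  N=0 Z=0
-- IRQ taken; context saved, return-PC = 3 --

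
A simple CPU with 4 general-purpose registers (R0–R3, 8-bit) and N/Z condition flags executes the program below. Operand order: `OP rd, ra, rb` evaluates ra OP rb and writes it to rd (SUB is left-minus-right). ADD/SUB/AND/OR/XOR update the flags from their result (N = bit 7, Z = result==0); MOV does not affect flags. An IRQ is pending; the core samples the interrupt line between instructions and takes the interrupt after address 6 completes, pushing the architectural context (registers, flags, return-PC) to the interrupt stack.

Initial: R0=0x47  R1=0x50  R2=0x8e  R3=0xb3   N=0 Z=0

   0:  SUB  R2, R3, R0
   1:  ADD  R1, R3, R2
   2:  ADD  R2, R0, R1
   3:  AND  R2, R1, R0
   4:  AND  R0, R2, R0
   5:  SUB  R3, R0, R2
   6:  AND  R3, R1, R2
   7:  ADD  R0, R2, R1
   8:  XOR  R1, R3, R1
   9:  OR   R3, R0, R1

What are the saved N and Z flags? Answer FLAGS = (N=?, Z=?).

after  0: R0=0x47 R1=0x50 R2=0x6c R3=0xb3  N=0 Z=0
after  1: R0=0x47 R1=0x1f R2=0x6c R3=0xb3  N=0 Z=0
after  2: R0=0x47 R1=0x1f R2=0x66 R3=0xb3  N=0 Z=0
after  3: R0=0x47 R1=0x1f R2=0x07 R3=0xb3  N=0 Z=0
after  4: R0=0x07 R1=0x1f R2=0x07 R3=0xb3  N=0 Z=0
after  5: R0=0x07 R1=0x1f R2=0x07 R3=0x00  N=0 Z=1
after  6: R0=0x07 R1=0x1f R2=0x07 R3=0x07  N=0 Z=0
-- IRQ taken; context saved, return-PC = 7 --

FLAGS = (N=0, Z=0)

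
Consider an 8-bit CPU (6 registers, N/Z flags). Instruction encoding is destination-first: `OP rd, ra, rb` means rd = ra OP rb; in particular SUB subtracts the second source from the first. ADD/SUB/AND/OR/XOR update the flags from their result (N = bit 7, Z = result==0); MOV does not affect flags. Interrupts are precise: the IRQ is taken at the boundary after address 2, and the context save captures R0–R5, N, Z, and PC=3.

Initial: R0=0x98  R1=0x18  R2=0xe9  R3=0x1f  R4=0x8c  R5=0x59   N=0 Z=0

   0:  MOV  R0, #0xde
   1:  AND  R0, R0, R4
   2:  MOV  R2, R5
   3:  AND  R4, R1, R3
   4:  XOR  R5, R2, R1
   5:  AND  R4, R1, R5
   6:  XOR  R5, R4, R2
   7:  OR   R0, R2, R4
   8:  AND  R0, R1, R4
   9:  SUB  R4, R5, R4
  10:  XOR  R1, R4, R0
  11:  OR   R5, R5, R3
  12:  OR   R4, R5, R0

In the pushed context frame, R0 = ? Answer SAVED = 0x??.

SAVED = 0x8c

after  0: R0=0xde R1=0x18 R2=0xe9 R3=0x1f R4=0x8c R5=0x59  N=0 Z=0
after  1: R0=0x8c R1=0x18 R2=0xe9 R3=0x1f R4=0x8c R5=0x59  N=1 Z=0
after  2: R0=0x8c R1=0x18 R2=0x59 R3=0x1f R4=0x8c R5=0x59  N=1 Z=0
-- IRQ taken; context saved, return-PC = 3 --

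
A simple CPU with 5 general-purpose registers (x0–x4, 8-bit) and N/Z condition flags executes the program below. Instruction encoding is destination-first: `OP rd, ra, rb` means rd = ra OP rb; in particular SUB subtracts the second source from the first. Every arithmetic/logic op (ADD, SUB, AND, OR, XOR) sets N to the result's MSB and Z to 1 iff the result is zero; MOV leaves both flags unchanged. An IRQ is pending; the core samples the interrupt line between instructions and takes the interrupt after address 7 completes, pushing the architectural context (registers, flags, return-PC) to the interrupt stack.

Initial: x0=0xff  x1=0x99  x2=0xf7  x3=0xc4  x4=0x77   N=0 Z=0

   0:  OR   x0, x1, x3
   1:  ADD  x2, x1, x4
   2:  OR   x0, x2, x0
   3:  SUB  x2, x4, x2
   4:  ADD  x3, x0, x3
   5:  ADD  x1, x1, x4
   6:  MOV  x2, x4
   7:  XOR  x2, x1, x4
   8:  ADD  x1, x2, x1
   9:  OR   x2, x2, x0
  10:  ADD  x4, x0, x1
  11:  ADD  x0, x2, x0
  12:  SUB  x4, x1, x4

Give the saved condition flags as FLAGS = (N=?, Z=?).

FLAGS = (N=0, Z=0)

after  0: x0=0xdd x1=0x99 x2=0xf7 x3=0xc4 x4=0x77  N=1 Z=0
after  1: x0=0xdd x1=0x99 x2=0x10 x3=0xc4 x4=0x77  N=0 Z=0
after  2: x0=0xdd x1=0x99 x2=0x10 x3=0xc4 x4=0x77  N=1 Z=0
after  3: x0=0xdd x1=0x99 x2=0x67 x3=0xc4 x4=0x77  N=0 Z=0
after  4: x0=0xdd x1=0x99 x2=0x67 x3=0xa1 x4=0x77  N=1 Z=0
after  5: x0=0xdd x1=0x10 x2=0x67 x3=0xa1 x4=0x77  N=0 Z=0
after  6: x0=0xdd x1=0x10 x2=0x77 x3=0xa1 x4=0x77  N=0 Z=0
after  7: x0=0xdd x1=0x10 x2=0x67 x3=0xa1 x4=0x77  N=0 Z=0
-- IRQ taken; context saved, return-PC = 8 --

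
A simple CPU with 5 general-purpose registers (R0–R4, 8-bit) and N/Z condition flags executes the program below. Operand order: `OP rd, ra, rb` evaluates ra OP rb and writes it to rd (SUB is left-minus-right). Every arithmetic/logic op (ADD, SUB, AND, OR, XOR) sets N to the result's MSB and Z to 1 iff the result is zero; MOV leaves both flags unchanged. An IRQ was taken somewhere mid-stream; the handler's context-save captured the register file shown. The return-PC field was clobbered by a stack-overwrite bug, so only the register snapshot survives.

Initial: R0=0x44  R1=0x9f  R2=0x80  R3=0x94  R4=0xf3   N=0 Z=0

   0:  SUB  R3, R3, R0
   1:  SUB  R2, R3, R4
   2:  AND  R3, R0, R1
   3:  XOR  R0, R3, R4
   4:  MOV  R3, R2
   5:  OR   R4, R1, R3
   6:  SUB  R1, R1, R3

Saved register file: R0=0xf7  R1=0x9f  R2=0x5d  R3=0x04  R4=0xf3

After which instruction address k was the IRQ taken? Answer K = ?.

after  0: R0=0x44 R1=0x9f R2=0x80 R3=0x50 R4=0xf3  N=0 Z=0
after  1: R0=0x44 R1=0x9f R2=0x5d R3=0x50 R4=0xf3  N=0 Z=0
after  2: R0=0x44 R1=0x9f R2=0x5d R3=0x04 R4=0xf3  N=0 Z=0
after  3: R0=0xf7 R1=0x9f R2=0x5d R3=0x04 R4=0xf3  N=1 Z=0
-- IRQ taken; context saved, return-PC = 4 --

K = 3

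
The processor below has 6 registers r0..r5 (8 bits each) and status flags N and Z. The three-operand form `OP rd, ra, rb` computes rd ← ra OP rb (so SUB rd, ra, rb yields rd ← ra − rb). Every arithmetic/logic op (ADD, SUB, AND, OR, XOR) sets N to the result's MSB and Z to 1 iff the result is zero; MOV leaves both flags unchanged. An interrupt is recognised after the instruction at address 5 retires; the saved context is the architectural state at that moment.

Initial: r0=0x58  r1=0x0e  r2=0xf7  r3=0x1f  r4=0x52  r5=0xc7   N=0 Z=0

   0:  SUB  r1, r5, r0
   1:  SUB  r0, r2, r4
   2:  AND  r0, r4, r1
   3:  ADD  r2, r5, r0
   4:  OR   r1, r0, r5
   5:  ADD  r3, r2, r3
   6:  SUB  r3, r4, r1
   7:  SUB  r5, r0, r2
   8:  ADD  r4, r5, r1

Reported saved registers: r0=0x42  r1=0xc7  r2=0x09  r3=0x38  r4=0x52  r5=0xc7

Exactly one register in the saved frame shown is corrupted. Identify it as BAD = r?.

after  0: r0=0x58 r1=0x6f r2=0xf7 r3=0x1f r4=0x52 r5=0xc7  N=0 Z=0
after  1: r0=0xa5 r1=0x6f r2=0xf7 r3=0x1f r4=0x52 r5=0xc7  N=1 Z=0
after  2: r0=0x42 r1=0x6f r2=0xf7 r3=0x1f r4=0x52 r5=0xc7  N=0 Z=0
after  3: r0=0x42 r1=0x6f r2=0x09 r3=0x1f r4=0x52 r5=0xc7  N=0 Z=0
after  4: r0=0x42 r1=0xc7 r2=0x09 r3=0x1f r4=0x52 r5=0xc7  N=1 Z=0
after  5: r0=0x42 r1=0xc7 r2=0x09 r3=0x28 r4=0x52 r5=0xc7  N=0 Z=0
-- IRQ taken; context saved, return-PC = 6 --
mismatch: r3: reported 0x38 vs actual 0x28

BAD = r3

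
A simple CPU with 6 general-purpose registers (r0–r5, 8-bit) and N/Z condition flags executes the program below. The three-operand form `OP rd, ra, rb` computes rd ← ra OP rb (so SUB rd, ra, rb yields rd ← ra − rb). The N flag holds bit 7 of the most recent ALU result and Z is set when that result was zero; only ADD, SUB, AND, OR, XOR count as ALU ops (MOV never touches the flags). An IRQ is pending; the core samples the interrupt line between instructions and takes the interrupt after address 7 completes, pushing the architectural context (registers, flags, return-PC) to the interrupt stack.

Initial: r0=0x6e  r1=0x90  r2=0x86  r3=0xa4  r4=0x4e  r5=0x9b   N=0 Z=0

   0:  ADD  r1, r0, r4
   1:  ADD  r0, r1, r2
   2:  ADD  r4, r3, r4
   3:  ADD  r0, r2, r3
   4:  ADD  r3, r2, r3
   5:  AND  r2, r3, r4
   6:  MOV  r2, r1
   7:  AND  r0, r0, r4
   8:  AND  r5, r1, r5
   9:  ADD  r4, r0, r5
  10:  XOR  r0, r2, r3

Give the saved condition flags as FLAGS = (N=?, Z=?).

after  0: r0=0x6e r1=0xbc r2=0x86 r3=0xa4 r4=0x4e r5=0x9b  N=1 Z=0
after  1: r0=0x42 r1=0xbc r2=0x86 r3=0xa4 r4=0x4e r5=0x9b  N=0 Z=0
after  2: r0=0x42 r1=0xbc r2=0x86 r3=0xa4 r4=0xf2 r5=0x9b  N=1 Z=0
after  3: r0=0x2a r1=0xbc r2=0x86 r3=0xa4 r4=0xf2 r5=0x9b  N=0 Z=0
after  4: r0=0x2a r1=0xbc r2=0x86 r3=0x2a r4=0xf2 r5=0x9b  N=0 Z=0
after  5: r0=0x2a r1=0xbc r2=0x22 r3=0x2a r4=0xf2 r5=0x9b  N=0 Z=0
after  6: r0=0x2a r1=0xbc r2=0xbc r3=0x2a r4=0xf2 r5=0x9b  N=0 Z=0
after  7: r0=0x22 r1=0xbc r2=0xbc r3=0x2a r4=0xf2 r5=0x9b  N=0 Z=0
-- IRQ taken; context saved, return-PC = 8 --

FLAGS = (N=0, Z=0)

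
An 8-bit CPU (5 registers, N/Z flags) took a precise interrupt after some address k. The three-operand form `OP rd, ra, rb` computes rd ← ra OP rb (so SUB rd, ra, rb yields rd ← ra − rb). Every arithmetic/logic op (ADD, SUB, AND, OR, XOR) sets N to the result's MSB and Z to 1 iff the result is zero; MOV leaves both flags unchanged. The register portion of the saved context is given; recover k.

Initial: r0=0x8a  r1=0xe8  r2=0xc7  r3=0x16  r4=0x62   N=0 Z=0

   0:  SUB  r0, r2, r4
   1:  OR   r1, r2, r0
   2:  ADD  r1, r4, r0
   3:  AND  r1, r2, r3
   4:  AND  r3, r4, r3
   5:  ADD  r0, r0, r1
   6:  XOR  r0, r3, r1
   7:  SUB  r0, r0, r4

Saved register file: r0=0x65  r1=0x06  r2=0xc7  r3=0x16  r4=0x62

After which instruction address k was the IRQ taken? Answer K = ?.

K = 3

after  0: r0=0x65 r1=0xe8 r2=0xc7 r3=0x16 r4=0x62  N=0 Z=0
after  1: r0=0x65 r1=0xe7 r2=0xc7 r3=0x16 r4=0x62  N=1 Z=0
after  2: r0=0x65 r1=0xc7 r2=0xc7 r3=0x16 r4=0x62  N=1 Z=0
after  3: r0=0x65 r1=0x06 r2=0xc7 r3=0x16 r4=0x62  N=0 Z=0
-- IRQ taken; context saved, return-PC = 4 --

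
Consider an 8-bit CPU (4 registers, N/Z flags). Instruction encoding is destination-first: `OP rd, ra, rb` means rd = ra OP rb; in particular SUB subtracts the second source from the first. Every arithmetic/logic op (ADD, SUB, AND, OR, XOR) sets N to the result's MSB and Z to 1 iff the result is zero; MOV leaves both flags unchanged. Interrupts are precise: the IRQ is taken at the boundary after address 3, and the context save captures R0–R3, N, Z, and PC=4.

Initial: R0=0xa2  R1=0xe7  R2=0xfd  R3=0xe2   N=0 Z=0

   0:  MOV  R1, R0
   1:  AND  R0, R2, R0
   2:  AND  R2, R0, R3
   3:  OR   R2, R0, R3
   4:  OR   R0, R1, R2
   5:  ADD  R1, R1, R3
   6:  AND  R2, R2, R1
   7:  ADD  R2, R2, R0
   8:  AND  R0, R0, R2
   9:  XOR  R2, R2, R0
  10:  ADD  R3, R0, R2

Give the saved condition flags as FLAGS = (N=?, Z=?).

FLAGS = (N=1, Z=0)

after  0: R0=0xa2 R1=0xa2 R2=0xfd R3=0xe2  N=0 Z=0
after  1: R0=0xa0 R1=0xa2 R2=0xfd R3=0xe2  N=1 Z=0
after  2: R0=0xa0 R1=0xa2 R2=0xa0 R3=0xe2  N=1 Z=0
after  3: R0=0xa0 R1=0xa2 R2=0xe2 R3=0xe2  N=1 Z=0
-- IRQ taken; context saved, return-PC = 4 --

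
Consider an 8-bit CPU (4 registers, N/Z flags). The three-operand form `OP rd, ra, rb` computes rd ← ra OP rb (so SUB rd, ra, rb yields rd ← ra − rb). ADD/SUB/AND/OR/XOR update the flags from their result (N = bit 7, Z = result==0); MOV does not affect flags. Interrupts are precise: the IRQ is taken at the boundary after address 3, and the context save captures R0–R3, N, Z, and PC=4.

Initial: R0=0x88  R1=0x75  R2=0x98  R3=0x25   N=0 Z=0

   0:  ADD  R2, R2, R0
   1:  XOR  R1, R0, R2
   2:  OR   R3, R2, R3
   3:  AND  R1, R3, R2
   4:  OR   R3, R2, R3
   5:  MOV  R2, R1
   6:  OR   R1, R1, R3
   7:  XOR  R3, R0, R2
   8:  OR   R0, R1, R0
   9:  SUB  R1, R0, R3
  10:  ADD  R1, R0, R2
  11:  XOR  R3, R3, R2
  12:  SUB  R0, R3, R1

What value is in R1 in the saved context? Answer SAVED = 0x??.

after  0: R0=0x88 R1=0x75 R2=0x20 R3=0x25  N=0 Z=0
after  1: R0=0x88 R1=0xa8 R2=0x20 R3=0x25  N=1 Z=0
after  2: R0=0x88 R1=0xa8 R2=0x20 R3=0x25  N=0 Z=0
after  3: R0=0x88 R1=0x20 R2=0x20 R3=0x25  N=0 Z=0
-- IRQ taken; context saved, return-PC = 4 --

SAVED = 0x20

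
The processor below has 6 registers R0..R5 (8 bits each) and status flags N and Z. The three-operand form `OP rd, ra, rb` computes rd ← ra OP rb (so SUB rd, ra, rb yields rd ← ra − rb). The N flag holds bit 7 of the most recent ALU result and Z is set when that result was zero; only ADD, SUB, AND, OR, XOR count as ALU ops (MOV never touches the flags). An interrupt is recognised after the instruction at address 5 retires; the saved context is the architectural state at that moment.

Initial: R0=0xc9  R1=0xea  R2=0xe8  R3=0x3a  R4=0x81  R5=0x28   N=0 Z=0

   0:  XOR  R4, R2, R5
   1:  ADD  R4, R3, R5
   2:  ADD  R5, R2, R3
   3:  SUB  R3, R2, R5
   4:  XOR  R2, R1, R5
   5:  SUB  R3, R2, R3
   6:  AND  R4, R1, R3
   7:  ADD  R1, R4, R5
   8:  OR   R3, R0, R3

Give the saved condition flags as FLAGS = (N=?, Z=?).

FLAGS = (N=0, Z=0)

after  0: R0=0xc9 R1=0xea R2=0xe8 R3=0x3a R4=0xc0 R5=0x28  N=1 Z=0
after  1: R0=0xc9 R1=0xea R2=0xe8 R3=0x3a R4=0x62 R5=0x28  N=0 Z=0
after  2: R0=0xc9 R1=0xea R2=0xe8 R3=0x3a R4=0x62 R5=0x22  N=0 Z=0
after  3: R0=0xc9 R1=0xea R2=0xe8 R3=0xc6 R4=0x62 R5=0x22  N=1 Z=0
after  4: R0=0xc9 R1=0xea R2=0xc8 R3=0xc6 R4=0x62 R5=0x22  N=1 Z=0
after  5: R0=0xc9 R1=0xea R2=0xc8 R3=0x02 R4=0x62 R5=0x22  N=0 Z=0
-- IRQ taken; context saved, return-PC = 6 --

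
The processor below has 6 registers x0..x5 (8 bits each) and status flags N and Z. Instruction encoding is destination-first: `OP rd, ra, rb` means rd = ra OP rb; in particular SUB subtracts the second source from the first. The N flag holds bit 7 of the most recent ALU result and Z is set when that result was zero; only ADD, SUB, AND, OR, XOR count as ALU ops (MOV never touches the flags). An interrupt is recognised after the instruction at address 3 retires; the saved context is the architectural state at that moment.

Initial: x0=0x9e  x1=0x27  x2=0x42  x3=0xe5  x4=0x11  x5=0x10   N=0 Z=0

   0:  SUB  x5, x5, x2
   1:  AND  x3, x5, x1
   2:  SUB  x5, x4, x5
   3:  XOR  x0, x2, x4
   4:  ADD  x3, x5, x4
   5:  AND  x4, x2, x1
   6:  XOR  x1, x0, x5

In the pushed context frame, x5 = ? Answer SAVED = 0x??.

SAVED = 0x43

after  0: x0=0x9e x1=0x27 x2=0x42 x3=0xe5 x4=0x11 x5=0xce  N=1 Z=0
after  1: x0=0x9e x1=0x27 x2=0x42 x3=0x06 x4=0x11 x5=0xce  N=0 Z=0
after  2: x0=0x9e x1=0x27 x2=0x42 x3=0x06 x4=0x11 x5=0x43  N=0 Z=0
after  3: x0=0x53 x1=0x27 x2=0x42 x3=0x06 x4=0x11 x5=0x43  N=0 Z=0
-- IRQ taken; context saved, return-PC = 4 --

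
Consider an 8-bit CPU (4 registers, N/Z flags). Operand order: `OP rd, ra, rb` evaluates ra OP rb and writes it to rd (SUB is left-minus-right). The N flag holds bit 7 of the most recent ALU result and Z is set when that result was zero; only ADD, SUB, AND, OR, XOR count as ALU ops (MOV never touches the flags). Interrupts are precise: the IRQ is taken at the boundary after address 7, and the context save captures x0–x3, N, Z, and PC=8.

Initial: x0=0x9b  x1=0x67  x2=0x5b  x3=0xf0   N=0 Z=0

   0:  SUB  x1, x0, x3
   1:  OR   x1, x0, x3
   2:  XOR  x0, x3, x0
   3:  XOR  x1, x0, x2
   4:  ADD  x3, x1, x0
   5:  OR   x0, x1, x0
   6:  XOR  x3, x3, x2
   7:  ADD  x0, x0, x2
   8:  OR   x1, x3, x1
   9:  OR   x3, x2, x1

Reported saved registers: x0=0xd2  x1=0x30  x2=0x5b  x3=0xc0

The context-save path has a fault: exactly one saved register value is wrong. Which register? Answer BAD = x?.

after  0: x0=0x9b x1=0xab x2=0x5b x3=0xf0  N=1 Z=0
after  1: x0=0x9b x1=0xfb x2=0x5b x3=0xf0  N=1 Z=0
after  2: x0=0x6b x1=0xfb x2=0x5b x3=0xf0  N=0 Z=0
after  3: x0=0x6b x1=0x30 x2=0x5b x3=0xf0  N=0 Z=0
after  4: x0=0x6b x1=0x30 x2=0x5b x3=0x9b  N=1 Z=0
after  5: x0=0x7b x1=0x30 x2=0x5b x3=0x9b  N=0 Z=0
after  6: x0=0x7b x1=0x30 x2=0x5b x3=0xc0  N=1 Z=0
after  7: x0=0xd6 x1=0x30 x2=0x5b x3=0xc0  N=1 Z=0
-- IRQ taken; context saved, return-PC = 8 --
mismatch: x0: reported 0xd2 vs actual 0xd6

BAD = x0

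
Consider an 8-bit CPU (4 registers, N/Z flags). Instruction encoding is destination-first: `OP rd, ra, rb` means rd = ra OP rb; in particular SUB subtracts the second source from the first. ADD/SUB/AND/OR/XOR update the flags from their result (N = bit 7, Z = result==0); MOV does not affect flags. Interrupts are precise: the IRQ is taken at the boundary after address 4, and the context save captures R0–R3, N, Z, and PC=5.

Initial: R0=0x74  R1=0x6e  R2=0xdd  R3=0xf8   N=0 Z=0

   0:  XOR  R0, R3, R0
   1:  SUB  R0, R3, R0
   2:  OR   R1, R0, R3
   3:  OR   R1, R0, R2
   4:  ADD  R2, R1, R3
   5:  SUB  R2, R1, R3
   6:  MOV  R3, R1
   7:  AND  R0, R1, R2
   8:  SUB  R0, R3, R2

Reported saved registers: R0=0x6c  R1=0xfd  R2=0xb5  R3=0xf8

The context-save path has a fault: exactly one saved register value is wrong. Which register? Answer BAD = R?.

after  0: R0=0x8c R1=0x6e R2=0xdd R3=0xf8  N=1 Z=0
after  1: R0=0x6c R1=0x6e R2=0xdd R3=0xf8  N=0 Z=0
after  2: R0=0x6c R1=0xfc R2=0xdd R3=0xf8  N=1 Z=0
after  3: R0=0x6c R1=0xfd R2=0xdd R3=0xf8  N=1 Z=0
after  4: R0=0x6c R1=0xfd R2=0xf5 R3=0xf8  N=1 Z=0
-- IRQ taken; context saved, return-PC = 5 --
mismatch: R2: reported 0xb5 vs actual 0xf5

BAD = R2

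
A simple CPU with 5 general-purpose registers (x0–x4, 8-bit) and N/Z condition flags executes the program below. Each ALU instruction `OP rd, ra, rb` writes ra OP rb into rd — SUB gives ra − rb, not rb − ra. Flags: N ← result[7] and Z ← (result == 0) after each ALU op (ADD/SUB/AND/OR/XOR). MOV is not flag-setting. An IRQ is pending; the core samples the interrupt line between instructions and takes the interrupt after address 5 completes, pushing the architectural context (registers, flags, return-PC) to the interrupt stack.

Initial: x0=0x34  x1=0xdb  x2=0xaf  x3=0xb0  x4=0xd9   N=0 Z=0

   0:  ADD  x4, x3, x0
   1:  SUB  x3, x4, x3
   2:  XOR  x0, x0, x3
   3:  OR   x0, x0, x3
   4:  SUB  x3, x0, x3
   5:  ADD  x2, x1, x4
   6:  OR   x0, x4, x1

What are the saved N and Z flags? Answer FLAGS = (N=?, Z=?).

FLAGS = (N=1, Z=0)

after  0: x0=0x34 x1=0xdb x2=0xaf x3=0xb0 x4=0xe4  N=1 Z=0
after  1: x0=0x34 x1=0xdb x2=0xaf x3=0x34 x4=0xe4  N=0 Z=0
after  2: x0=0x00 x1=0xdb x2=0xaf x3=0x34 x4=0xe4  N=0 Z=1
after  3: x0=0x34 x1=0xdb x2=0xaf x3=0x34 x4=0xe4  N=0 Z=0
after  4: x0=0x34 x1=0xdb x2=0xaf x3=0x00 x4=0xe4  N=0 Z=1
after  5: x0=0x34 x1=0xdb x2=0xbf x3=0x00 x4=0xe4  N=1 Z=0
-- IRQ taken; context saved, return-PC = 6 --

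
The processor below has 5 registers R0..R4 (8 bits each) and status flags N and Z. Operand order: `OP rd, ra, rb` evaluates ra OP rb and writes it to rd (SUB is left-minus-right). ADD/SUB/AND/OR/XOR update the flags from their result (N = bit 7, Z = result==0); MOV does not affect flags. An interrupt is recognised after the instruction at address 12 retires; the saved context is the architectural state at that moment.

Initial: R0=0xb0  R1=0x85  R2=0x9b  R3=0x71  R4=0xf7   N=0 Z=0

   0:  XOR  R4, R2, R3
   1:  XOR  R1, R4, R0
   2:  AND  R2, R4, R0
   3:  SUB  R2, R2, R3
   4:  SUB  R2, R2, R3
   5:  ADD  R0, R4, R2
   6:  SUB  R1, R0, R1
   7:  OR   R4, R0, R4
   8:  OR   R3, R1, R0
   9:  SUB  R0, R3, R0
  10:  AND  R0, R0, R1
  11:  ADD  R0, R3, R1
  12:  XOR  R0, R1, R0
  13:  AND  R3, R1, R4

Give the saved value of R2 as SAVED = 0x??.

after  0: R0=0xb0 R1=0x85 R2=0x9b R3=0x71 R4=0xea  N=1 Z=0
after  1: R0=0xb0 R1=0x5a R2=0x9b R3=0x71 R4=0xea  N=0 Z=0
after  2: R0=0xb0 R1=0x5a R2=0xa0 R3=0x71 R4=0xea  N=1 Z=0
after  3: R0=0xb0 R1=0x5a R2=0x2f R3=0x71 R4=0xea  N=0 Z=0
after  4: R0=0xb0 R1=0x5a R2=0xbe R3=0x71 R4=0xea  N=1 Z=0
after  5: R0=0xa8 R1=0x5a R2=0xbe R3=0x71 R4=0xea  N=1 Z=0
after  6: R0=0xa8 R1=0x4e R2=0xbe R3=0x71 R4=0xea  N=0 Z=0
after  7: R0=0xa8 R1=0x4e R2=0xbe R3=0x71 R4=0xea  N=1 Z=0
after  8: R0=0xa8 R1=0x4e R2=0xbe R3=0xee R4=0xea  N=1 Z=0
after  9: R0=0x46 R1=0x4e R2=0xbe R3=0xee R4=0xea  N=0 Z=0
after 10: R0=0x46 R1=0x4e R2=0xbe R3=0xee R4=0xea  N=0 Z=0
after 11: R0=0x3c R1=0x4e R2=0xbe R3=0xee R4=0xea  N=0 Z=0
after 12: R0=0x72 R1=0x4e R2=0xbe R3=0xee R4=0xea  N=0 Z=0
-- IRQ taken; context saved, return-PC = 13 --

SAVED = 0xbe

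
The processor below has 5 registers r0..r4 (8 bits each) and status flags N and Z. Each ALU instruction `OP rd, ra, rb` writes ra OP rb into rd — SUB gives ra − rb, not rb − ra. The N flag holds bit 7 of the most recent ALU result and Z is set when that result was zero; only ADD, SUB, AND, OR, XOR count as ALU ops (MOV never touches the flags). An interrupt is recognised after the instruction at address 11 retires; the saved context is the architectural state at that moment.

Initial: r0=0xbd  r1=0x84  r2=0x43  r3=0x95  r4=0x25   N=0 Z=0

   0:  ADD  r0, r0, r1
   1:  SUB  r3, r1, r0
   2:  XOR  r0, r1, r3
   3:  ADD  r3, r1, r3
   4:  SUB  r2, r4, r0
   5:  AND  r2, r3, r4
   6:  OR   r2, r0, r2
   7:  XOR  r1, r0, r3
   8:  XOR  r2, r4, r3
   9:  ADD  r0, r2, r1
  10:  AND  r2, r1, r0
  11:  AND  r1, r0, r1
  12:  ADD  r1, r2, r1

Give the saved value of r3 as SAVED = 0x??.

SAVED = 0xc7

after  0: r0=0x41 r1=0x84 r2=0x43 r3=0x95 r4=0x25  N=0 Z=0
after  1: r0=0x41 r1=0x84 r2=0x43 r3=0x43 r4=0x25  N=0 Z=0
after  2: r0=0xc7 r1=0x84 r2=0x43 r3=0x43 r4=0x25  N=1 Z=0
after  3: r0=0xc7 r1=0x84 r2=0x43 r3=0xc7 r4=0x25  N=1 Z=0
after  4: r0=0xc7 r1=0x84 r2=0x5e r3=0xc7 r4=0x25  N=0 Z=0
after  5: r0=0xc7 r1=0x84 r2=0x05 r3=0xc7 r4=0x25  N=0 Z=0
after  6: r0=0xc7 r1=0x84 r2=0xc7 r3=0xc7 r4=0x25  N=1 Z=0
after  7: r0=0xc7 r1=0x00 r2=0xc7 r3=0xc7 r4=0x25  N=0 Z=1
after  8: r0=0xc7 r1=0x00 r2=0xe2 r3=0xc7 r4=0x25  N=1 Z=0
after  9: r0=0xe2 r1=0x00 r2=0xe2 r3=0xc7 r4=0x25  N=1 Z=0
after 10: r0=0xe2 r1=0x00 r2=0x00 r3=0xc7 r4=0x25  N=0 Z=1
after 11: r0=0xe2 r1=0x00 r2=0x00 r3=0xc7 r4=0x25  N=0 Z=1
-- IRQ taken; context saved, return-PC = 12 --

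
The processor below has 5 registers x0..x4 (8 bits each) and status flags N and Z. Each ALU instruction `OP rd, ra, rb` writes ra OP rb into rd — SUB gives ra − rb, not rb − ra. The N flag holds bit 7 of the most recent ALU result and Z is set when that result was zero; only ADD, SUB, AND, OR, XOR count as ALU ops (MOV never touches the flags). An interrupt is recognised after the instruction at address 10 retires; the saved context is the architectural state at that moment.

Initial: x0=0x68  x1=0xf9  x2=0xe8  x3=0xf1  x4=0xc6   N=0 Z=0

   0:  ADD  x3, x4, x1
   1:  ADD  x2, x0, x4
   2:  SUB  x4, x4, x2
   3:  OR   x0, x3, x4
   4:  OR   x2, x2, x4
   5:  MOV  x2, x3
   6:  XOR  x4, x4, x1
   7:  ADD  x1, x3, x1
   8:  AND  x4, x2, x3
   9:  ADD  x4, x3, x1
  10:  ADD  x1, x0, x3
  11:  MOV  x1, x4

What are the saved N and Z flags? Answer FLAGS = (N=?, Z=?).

FLAGS = (N=0, Z=0)

after  0: x0=0x68 x1=0xf9 x2=0xe8 x3=0xbf x4=0xc6  N=1 Z=0
after  1: x0=0x68 x1=0xf9 x2=0x2e x3=0xbf x4=0xc6  N=0 Z=0
after  2: x0=0x68 x1=0xf9 x2=0x2e x3=0xbf x4=0x98  N=1 Z=0
after  3: x0=0xbf x1=0xf9 x2=0x2e x3=0xbf x4=0x98  N=1 Z=0
after  4: x0=0xbf x1=0xf9 x2=0xbe x3=0xbf x4=0x98  N=1 Z=0
after  5: x0=0xbf x1=0xf9 x2=0xbf x3=0xbf x4=0x98  N=1 Z=0
after  6: x0=0xbf x1=0xf9 x2=0xbf x3=0xbf x4=0x61  N=0 Z=0
after  7: x0=0xbf x1=0xb8 x2=0xbf x3=0xbf x4=0x61  N=1 Z=0
after  8: x0=0xbf x1=0xb8 x2=0xbf x3=0xbf x4=0xbf  N=1 Z=0
after  9: x0=0xbf x1=0xb8 x2=0xbf x3=0xbf x4=0x77  N=0 Z=0
after 10: x0=0xbf x1=0x7e x2=0xbf x3=0xbf x4=0x77  N=0 Z=0
-- IRQ taken; context saved, return-PC = 11 --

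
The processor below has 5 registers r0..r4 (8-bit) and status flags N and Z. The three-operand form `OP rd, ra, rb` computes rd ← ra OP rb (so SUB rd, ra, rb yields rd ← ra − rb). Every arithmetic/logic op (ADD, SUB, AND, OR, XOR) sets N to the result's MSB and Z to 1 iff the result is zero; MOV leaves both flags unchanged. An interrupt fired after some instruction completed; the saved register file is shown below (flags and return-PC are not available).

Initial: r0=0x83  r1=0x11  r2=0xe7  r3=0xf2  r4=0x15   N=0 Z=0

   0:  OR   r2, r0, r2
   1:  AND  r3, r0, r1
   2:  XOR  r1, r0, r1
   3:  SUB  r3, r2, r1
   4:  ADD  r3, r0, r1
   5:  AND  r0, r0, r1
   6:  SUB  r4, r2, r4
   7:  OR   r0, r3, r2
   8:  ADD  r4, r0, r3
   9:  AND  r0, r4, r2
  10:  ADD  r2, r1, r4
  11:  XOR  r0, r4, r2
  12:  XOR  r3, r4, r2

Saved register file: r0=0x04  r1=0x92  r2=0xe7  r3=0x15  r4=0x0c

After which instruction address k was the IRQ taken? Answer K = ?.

after  0: r0=0x83 r1=0x11 r2=0xe7 r3=0xf2 r4=0x15  N=1 Z=0
after  1: r0=0x83 r1=0x11 r2=0xe7 r3=0x01 r4=0x15  N=0 Z=0
after  2: r0=0x83 r1=0x92 r2=0xe7 r3=0x01 r4=0x15  N=1 Z=0
after  3: r0=0x83 r1=0x92 r2=0xe7 r3=0x55 r4=0x15  N=0 Z=0
after  4: r0=0x83 r1=0x92 r2=0xe7 r3=0x15 r4=0x15  N=0 Z=0
after  5: r0=0x82 r1=0x92 r2=0xe7 r3=0x15 r4=0x15  N=1 Z=0
after  6: r0=0x82 r1=0x92 r2=0xe7 r3=0x15 r4=0xd2  N=1 Z=0
after  7: r0=0xf7 r1=0x92 r2=0xe7 r3=0x15 r4=0xd2  N=1 Z=0
after  8: r0=0xf7 r1=0x92 r2=0xe7 r3=0x15 r4=0x0c  N=0 Z=0
after  9: r0=0x04 r1=0x92 r2=0xe7 r3=0x15 r4=0x0c  N=0 Z=0
-- IRQ taken; context saved, return-PC = 10 --

K = 9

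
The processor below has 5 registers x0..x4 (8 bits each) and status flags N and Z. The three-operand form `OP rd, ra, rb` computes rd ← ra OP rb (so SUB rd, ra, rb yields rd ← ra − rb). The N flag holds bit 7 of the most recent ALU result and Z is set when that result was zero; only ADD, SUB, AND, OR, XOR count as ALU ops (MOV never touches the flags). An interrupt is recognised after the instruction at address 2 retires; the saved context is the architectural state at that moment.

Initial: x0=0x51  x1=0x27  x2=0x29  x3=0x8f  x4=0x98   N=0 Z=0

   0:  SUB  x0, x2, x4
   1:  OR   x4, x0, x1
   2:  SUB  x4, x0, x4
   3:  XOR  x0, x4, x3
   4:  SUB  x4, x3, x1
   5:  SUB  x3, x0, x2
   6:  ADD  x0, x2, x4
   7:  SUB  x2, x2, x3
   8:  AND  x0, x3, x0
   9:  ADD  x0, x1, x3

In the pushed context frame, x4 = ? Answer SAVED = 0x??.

SAVED = 0xda

after  0: x0=0x91 x1=0x27 x2=0x29 x3=0x8f x4=0x98  N=1 Z=0
after  1: x0=0x91 x1=0x27 x2=0x29 x3=0x8f x4=0xb7  N=1 Z=0
after  2: x0=0x91 x1=0x27 x2=0x29 x3=0x8f x4=0xda  N=1 Z=0
-- IRQ taken; context saved, return-PC = 3 --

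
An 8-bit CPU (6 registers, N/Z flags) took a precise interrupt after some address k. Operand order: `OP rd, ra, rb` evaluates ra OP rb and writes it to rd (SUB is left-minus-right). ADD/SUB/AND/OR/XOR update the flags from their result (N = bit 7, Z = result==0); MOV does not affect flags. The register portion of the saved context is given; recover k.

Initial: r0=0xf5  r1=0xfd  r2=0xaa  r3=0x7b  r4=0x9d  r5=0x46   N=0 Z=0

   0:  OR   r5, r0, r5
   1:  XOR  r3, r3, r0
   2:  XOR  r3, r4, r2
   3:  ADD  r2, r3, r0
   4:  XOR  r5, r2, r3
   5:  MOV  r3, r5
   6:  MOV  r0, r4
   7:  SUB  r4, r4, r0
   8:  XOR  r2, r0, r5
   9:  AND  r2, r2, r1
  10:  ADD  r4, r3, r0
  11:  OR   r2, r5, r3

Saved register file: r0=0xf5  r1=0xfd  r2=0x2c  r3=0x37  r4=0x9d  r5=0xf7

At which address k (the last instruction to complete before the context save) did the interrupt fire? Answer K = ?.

after  0: r0=0xf5 r1=0xfd r2=0xaa r3=0x7b r4=0x9d r5=0xf7  N=1 Z=0
after  1: r0=0xf5 r1=0xfd r2=0xaa r3=0x8e r4=0x9d r5=0xf7  N=1 Z=0
after  2: r0=0xf5 r1=0xfd r2=0xaa r3=0x37 r4=0x9d r5=0xf7  N=0 Z=0
after  3: r0=0xf5 r1=0xfd r2=0x2c r3=0x37 r4=0x9d r5=0xf7  N=0 Z=0
-- IRQ taken; context saved, return-PC = 4 --

K = 3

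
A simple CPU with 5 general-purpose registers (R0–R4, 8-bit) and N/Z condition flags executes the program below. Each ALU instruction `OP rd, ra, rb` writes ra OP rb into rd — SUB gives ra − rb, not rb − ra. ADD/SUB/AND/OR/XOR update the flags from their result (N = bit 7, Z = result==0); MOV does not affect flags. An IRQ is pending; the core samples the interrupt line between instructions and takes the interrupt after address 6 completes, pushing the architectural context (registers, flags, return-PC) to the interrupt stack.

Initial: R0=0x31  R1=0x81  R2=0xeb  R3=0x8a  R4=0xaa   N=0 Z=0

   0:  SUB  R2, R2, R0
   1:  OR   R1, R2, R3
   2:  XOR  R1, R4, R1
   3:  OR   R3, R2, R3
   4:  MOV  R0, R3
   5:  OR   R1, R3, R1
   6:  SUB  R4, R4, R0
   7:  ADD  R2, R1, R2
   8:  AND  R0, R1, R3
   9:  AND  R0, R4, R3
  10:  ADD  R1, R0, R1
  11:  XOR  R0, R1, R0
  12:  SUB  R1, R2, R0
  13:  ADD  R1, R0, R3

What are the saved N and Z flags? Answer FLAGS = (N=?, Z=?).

FLAGS = (N=1, Z=0)

after  0: R0=0x31 R1=0x81 R2=0xba R3=0x8a R4=0xaa  N=1 Z=0
after  1: R0=0x31 R1=0xba R2=0xba R3=0x8a R4=0xaa  N=1 Z=0
after  2: R0=0x31 R1=0x10 R2=0xba R3=0x8a R4=0xaa  N=0 Z=0
after  3: R0=0x31 R1=0x10 R2=0xba R3=0xba R4=0xaa  N=1 Z=0
after  4: R0=0xba R1=0x10 R2=0xba R3=0xba R4=0xaa  N=1 Z=0
after  5: R0=0xba R1=0xba R2=0xba R3=0xba R4=0xaa  N=1 Z=0
after  6: R0=0xba R1=0xba R2=0xba R3=0xba R4=0xf0  N=1 Z=0
-- IRQ taken; context saved, return-PC = 7 --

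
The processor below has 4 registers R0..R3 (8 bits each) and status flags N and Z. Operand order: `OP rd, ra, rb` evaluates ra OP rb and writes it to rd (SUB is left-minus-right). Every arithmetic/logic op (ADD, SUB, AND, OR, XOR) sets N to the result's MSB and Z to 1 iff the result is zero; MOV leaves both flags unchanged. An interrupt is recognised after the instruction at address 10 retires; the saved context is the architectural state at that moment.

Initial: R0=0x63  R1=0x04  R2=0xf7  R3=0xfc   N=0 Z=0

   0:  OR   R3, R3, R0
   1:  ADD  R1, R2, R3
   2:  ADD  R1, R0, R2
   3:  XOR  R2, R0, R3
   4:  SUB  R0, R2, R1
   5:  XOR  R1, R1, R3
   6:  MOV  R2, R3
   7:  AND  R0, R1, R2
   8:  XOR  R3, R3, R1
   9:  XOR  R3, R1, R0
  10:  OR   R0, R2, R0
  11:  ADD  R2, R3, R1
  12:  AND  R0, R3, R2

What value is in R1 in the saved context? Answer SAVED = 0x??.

SAVED = 0xa5

after  0: R0=0x63 R1=0x04 R2=0xf7 R3=0xff  N=1 Z=0
after  1: R0=0x63 R1=0xf6 R2=0xf7 R3=0xff  N=1 Z=0
after  2: R0=0x63 R1=0x5a R2=0xf7 R3=0xff  N=0 Z=0
after  3: R0=0x63 R1=0x5a R2=0x9c R3=0xff  N=1 Z=0
after  4: R0=0x42 R1=0x5a R2=0x9c R3=0xff  N=0 Z=0
after  5: R0=0x42 R1=0xa5 R2=0x9c R3=0xff  N=1 Z=0
after  6: R0=0x42 R1=0xa5 R2=0xff R3=0xff  N=1 Z=0
after  7: R0=0xa5 R1=0xa5 R2=0xff R3=0xff  N=1 Z=0
after  8: R0=0xa5 R1=0xa5 R2=0xff R3=0x5a  N=0 Z=0
after  9: R0=0xa5 R1=0xa5 R2=0xff R3=0x00  N=0 Z=1
after 10: R0=0xff R1=0xa5 R2=0xff R3=0x00  N=1 Z=0
-- IRQ taken; context saved, return-PC = 11 --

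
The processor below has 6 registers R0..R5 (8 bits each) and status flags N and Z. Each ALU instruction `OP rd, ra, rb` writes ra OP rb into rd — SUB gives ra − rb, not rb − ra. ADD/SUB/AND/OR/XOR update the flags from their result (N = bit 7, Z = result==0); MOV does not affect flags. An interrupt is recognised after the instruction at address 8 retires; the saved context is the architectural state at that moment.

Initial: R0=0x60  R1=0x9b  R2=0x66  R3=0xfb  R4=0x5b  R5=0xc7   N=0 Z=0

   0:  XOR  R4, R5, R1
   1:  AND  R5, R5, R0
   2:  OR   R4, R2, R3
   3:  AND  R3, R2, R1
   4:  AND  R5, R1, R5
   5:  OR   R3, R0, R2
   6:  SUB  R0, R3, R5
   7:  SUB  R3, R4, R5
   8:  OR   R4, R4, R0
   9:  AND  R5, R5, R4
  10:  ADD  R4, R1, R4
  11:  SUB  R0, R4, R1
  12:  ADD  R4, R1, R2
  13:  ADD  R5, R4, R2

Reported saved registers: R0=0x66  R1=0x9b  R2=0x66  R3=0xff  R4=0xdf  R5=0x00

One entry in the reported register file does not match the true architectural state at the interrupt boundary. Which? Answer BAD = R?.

after  0: R0=0x60 R1=0x9b R2=0x66 R3=0xfb R4=0x5c R5=0xc7  N=0 Z=0
after  1: R0=0x60 R1=0x9b R2=0x66 R3=0xfb R4=0x5c R5=0x40  N=0 Z=0
after  2: R0=0x60 R1=0x9b R2=0x66 R3=0xfb R4=0xff R5=0x40  N=1 Z=0
after  3: R0=0x60 R1=0x9b R2=0x66 R3=0x02 R4=0xff R5=0x40  N=0 Z=0
after  4: R0=0x60 R1=0x9b R2=0x66 R3=0x02 R4=0xff R5=0x00  N=0 Z=1
after  5: R0=0x60 R1=0x9b R2=0x66 R3=0x66 R4=0xff R5=0x00  N=0 Z=0
after  6: R0=0x66 R1=0x9b R2=0x66 R3=0x66 R4=0xff R5=0x00  N=0 Z=0
after  7: R0=0x66 R1=0x9b R2=0x66 R3=0xff R4=0xff R5=0x00  N=1 Z=0
after  8: R0=0x66 R1=0x9b R2=0x66 R3=0xff R4=0xff R5=0x00  N=1 Z=0
-- IRQ taken; context saved, return-PC = 9 --
mismatch: R4: reported 0xdf vs actual 0xff

BAD = R4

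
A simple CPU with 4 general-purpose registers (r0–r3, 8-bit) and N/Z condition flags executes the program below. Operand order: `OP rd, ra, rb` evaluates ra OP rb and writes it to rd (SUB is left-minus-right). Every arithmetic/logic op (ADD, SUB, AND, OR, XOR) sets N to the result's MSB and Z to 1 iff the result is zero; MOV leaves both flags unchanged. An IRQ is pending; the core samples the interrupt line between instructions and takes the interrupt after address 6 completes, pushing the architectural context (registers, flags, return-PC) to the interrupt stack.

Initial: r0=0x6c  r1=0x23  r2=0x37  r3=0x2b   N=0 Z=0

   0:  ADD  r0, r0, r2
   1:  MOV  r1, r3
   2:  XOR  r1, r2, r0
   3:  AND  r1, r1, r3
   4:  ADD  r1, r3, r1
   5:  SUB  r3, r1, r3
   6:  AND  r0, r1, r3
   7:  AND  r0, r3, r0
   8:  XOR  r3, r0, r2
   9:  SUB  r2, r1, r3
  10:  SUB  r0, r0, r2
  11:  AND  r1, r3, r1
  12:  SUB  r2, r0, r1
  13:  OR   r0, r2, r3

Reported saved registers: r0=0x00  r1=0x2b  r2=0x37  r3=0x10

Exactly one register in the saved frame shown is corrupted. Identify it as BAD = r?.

BAD = r3

after  0: r0=0xa3 r1=0x23 r2=0x37 r3=0x2b  N=1 Z=0
after  1: r0=0xa3 r1=0x2b r2=0x37 r3=0x2b  N=1 Z=0
after  2: r0=0xa3 r1=0x94 r2=0x37 r3=0x2b  N=1 Z=0
after  3: r0=0xa3 r1=0x00 r2=0x37 r3=0x2b  N=0 Z=1
after  4: r0=0xa3 r1=0x2b r2=0x37 r3=0x2b  N=0 Z=0
after  5: r0=0xa3 r1=0x2b r2=0x37 r3=0x00  N=0 Z=1
after  6: r0=0x00 r1=0x2b r2=0x37 r3=0x00  N=0 Z=1
-- IRQ taken; context saved, return-PC = 7 --
mismatch: r3: reported 0x10 vs actual 0x00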